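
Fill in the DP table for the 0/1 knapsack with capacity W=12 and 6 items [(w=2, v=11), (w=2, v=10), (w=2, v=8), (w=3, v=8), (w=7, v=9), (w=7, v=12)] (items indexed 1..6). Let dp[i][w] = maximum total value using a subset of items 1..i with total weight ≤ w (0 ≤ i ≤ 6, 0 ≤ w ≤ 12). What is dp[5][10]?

i\w   0   1   2   3   4   5   6   7   8   9  10  11  12
  0   0   0   0   0   0   0   0   0   0   0   0   0   0
  1   0   0  11  11  11  11  11  11  11  11  11  11  11
  2   0   0  11  11  21  21  21  21  21  21  21  21  21
  3   0   0  11  11  21  21  29  29  29  29  29  29  29
  4   0   0  11  11  21  21  29  29  29  37  37  37  37
  5   0   0  11  11  21  21  29  29  29  37  37  37  37
  6   0   0  11  11  21  21  29  29  29  37  37  37  37

37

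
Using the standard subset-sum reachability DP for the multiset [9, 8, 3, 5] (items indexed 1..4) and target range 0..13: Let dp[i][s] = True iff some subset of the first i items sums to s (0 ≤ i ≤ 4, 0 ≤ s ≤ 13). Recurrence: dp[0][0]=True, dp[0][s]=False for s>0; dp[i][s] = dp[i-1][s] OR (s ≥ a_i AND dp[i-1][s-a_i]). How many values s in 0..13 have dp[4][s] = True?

8

i\s   0   1   2   3   4   5   6   7   8   9  10  11  12  13
  0   T   F   F   F   F   F   F   F   F   F   F   F   F   F
  1   T   F   F   F   F   F   F   F   F   T   F   F   F   F
  2   T   F   F   F   F   F   F   F   T   T   F   F   F   F
  3   T   F   F   T   F   F   F   F   T   T   F   T   T   F
  4   T   F   F   T   F   T   F   F   T   T   F   T   T   T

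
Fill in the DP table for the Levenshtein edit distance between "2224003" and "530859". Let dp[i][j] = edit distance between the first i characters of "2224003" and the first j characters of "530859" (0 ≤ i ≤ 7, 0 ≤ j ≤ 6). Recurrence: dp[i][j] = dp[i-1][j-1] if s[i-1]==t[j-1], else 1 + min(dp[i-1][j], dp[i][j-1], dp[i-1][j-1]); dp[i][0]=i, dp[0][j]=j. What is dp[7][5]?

   ''  5  3  0  8  5  9
''  0  1  2  3  4  5  6
 2  1  1  2  3  4  5  6
 2  2  2  2  3  4  5  6
 2  3  3  3  3  4  5  6
 4  4  4  4  4  4  5  6
 0  5  5  5  4  5  5  6
 0  6  6  6  5  5  6  6
 3  7  7  6  6  6  6  7

6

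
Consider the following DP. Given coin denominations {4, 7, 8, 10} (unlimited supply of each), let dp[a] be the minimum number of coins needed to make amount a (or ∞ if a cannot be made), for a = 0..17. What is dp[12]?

2

 a  0  1  2  3  4  5  6  7  8  9 10 11 12 13 14 15 16 17
dp  0  -  -  -  1  -  -  1  1  -  1  2  2  -  2  2  2  2
(- denotes ∞ / unreachable)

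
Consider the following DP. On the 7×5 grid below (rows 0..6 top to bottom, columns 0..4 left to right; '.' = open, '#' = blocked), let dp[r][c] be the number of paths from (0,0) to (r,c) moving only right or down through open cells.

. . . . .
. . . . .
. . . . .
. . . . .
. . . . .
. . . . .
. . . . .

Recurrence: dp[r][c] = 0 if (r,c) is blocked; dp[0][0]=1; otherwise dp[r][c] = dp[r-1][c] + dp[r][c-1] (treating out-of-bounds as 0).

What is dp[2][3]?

r\c   0   1   2   3   4
  0   1   1   1   1   1
  1   1   2   3   4   5
  2   1   3   6  10  15
  3   1   4  10  20  35
  4   1   5  15  35  70
  5   1   6  21  56 126
  6   1   7  28  84 210

10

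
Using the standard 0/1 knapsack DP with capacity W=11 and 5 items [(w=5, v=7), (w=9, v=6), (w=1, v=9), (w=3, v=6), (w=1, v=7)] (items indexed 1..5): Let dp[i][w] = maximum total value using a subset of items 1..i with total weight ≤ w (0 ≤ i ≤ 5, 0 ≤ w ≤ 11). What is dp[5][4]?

16

i\w   0   1   2   3   4   5   6   7   8   9  10  11
  0   0   0   0   0   0   0   0   0   0   0   0   0
  1   0   0   0   0   0   7   7   7   7   7   7   7
  2   0   0   0   0   0   7   7   7   7   7   7   7
  3   0   9   9   9   9   9  16  16  16  16  16  16
  4   0   9   9   9  15  15  16  16  16  22  22  22
  5   0   9  16  16  16  22  22  23  23  23  29  29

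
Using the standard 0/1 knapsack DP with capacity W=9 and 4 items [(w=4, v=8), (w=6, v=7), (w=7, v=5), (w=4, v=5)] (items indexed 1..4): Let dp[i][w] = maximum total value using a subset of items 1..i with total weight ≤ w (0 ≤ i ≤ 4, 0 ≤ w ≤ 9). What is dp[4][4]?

i\w   0   1   2   3   4   5   6   7   8   9
  0   0   0   0   0   0   0   0   0   0   0
  1   0   0   0   0   8   8   8   8   8   8
  2   0   0   0   0   8   8   8   8   8   8
  3   0   0   0   0   8   8   8   8   8   8
  4   0   0   0   0   8   8   8   8  13  13

8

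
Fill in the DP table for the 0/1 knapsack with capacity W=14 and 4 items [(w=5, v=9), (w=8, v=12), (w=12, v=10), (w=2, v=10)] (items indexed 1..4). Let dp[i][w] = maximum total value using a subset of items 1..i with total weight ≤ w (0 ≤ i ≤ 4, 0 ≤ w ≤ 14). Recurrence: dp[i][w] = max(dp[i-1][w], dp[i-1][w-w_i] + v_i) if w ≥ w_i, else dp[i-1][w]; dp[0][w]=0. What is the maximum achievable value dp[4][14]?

i\w   0   1   2   3   4   5   6   7   8   9  10  11  12  13  14
  0   0   0   0   0   0   0   0   0   0   0   0   0   0   0   0
  1   0   0   0   0   0   9   9   9   9   9   9   9   9   9   9
  2   0   0   0   0   0   9   9   9  12  12  12  12  12  21  21
  3   0   0   0   0   0   9   9   9  12  12  12  12  12  21  21
  4   0   0  10  10  10  10  10  19  19  19  22  22  22  22  22

22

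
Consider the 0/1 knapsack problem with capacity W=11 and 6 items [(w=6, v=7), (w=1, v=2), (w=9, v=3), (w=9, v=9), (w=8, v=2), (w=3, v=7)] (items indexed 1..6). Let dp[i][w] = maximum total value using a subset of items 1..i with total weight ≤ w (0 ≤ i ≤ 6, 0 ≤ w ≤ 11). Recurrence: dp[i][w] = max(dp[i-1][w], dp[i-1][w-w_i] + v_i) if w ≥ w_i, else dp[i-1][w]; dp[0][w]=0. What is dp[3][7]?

9

i\w   0   1   2   3   4   5   6   7   8   9  10  11
  0   0   0   0   0   0   0   0   0   0   0   0   0
  1   0   0   0   0   0   0   7   7   7   7   7   7
  2   0   2   2   2   2   2   7   9   9   9   9   9
  3   0   2   2   2   2   2   7   9   9   9   9   9
  4   0   2   2   2   2   2   7   9   9   9  11  11
  5   0   2   2   2   2   2   7   9   9   9  11  11
  6   0   2   2   7   9   9   9   9   9  14  16  16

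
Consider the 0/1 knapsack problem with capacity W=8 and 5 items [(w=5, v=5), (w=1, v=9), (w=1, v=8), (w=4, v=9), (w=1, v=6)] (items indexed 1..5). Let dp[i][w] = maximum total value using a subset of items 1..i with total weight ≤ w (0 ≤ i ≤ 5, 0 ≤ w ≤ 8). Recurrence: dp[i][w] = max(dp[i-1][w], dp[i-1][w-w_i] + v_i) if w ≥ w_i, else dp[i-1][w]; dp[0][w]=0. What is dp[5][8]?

32

i\w   0   1   2   3   4   5   6   7   8
  0   0   0   0   0   0   0   0   0   0
  1   0   0   0   0   0   5   5   5   5
  2   0   9   9   9   9   9  14  14  14
  3   0   9  17  17  17  17  17  22  22
  4   0   9  17  17  17  18  26  26  26
  5   0   9  17  23  23  23  26  32  32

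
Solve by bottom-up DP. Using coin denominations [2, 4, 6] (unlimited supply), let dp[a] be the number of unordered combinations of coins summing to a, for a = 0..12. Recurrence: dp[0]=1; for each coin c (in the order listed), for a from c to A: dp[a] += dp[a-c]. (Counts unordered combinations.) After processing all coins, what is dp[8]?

after  coin     0     1     2     3     4     5     6     7     8     9    10    11    12
          2     1     0     1     0     1     0     1     0     1     0     1     0     1
          4     1     0     1     0     2     0     2     0     3     0     3     0     4
          6     1     0     1     0     2     0     3     0     4     0     5     0     7

4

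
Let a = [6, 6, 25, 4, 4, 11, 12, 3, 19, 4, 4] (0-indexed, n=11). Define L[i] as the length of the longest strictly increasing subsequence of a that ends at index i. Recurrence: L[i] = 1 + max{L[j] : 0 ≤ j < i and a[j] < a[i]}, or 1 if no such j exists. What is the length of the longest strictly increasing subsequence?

4

   i    0    1    2    3    4    5    6    7    8    9   10
a[i]    6    6   25    4    4   11   12    3   19    4    4
L[i]    1    1    2    1    1    2    3    1    4    2    2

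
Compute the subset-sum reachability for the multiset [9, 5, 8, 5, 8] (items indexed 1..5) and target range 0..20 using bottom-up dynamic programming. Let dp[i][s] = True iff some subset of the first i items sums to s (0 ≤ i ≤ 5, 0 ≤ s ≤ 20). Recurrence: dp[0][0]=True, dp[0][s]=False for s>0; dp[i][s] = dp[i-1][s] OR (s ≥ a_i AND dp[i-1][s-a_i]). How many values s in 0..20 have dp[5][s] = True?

i\s   0   1   2   3   4   5   6   7   8   9  10  11  12  13  14  15  16  17  18  19  20
  0   T   F   F   F   F   F   F   F   F   F   F   F   F   F   F   F   F   F   F   F   F
  1   T   F   F   F   F   F   F   F   F   T   F   F   F   F   F   F   F   F   F   F   F
  2   T   F   F   F   F   T   F   F   F   T   F   F   F   F   T   F   F   F   F   F   F
  3   T   F   F   F   F   T   F   F   T   T   F   F   F   T   T   F   F   T   F   F   F
  4   T   F   F   F   F   T   F   F   T   T   T   F   F   T   T   F   F   T   T   T   F
  5   T   F   F   F   F   T   F   F   T   T   T   F   F   T   T   F   T   T   T   T   F

11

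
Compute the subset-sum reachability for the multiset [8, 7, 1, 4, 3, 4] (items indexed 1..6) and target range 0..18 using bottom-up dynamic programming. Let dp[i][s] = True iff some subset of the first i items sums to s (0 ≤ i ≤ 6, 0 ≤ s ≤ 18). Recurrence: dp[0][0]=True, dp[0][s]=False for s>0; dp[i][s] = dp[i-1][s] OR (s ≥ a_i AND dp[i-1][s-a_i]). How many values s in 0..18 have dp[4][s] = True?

i\s   0   1   2   3   4   5   6   7   8   9  10  11  12  13  14  15  16  17  18
  0   T   F   F   F   F   F   F   F   F   F   F   F   F   F   F   F   F   F   F
  1   T   F   F   F   F   F   F   F   T   F   F   F   F   F   F   F   F   F   F
  2   T   F   F   F   F   F   F   T   T   F   F   F   F   F   F   T   F   F   F
  3   T   T   F   F   F   F   F   T   T   T   F   F   F   F   F   T   T   F   F
  4   T   T   F   F   T   T   F   T   T   T   F   T   T   T   F   T   T   F   F
  5   T   T   F   T   T   T   F   T   T   T   T   T   T   T   T   T   T   F   T
  6   T   T   F   T   T   T   F   T   T   T   T   T   T   T   T   T   T   T   T

12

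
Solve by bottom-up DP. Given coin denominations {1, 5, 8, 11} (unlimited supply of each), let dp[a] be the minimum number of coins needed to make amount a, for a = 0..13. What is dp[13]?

2

 a  0  1  2  3  4  5  6  7  8  9 10 11 12 13
dp  0  1  2  3  4  1  2  3  1  2  2  1  2  2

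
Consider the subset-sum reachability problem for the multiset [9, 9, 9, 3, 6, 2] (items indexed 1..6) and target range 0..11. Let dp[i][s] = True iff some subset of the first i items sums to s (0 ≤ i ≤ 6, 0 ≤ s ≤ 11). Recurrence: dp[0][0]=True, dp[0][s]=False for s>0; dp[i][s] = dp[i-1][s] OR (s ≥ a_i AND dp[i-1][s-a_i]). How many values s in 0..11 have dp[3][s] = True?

i\s   0   1   2   3   4   5   6   7   8   9  10  11
  0   T   F   F   F   F   F   F   F   F   F   F   F
  1   T   F   F   F   F   F   F   F   F   T   F   F
  2   T   F   F   F   F   F   F   F   F   T   F   F
  3   T   F   F   F   F   F   F   F   F   T   F   F
  4   T   F   F   T   F   F   F   F   F   T   F   F
  5   T   F   F   T   F   F   T   F   F   T   F   F
  6   T   F   T   T   F   T   T   F   T   T   F   T

2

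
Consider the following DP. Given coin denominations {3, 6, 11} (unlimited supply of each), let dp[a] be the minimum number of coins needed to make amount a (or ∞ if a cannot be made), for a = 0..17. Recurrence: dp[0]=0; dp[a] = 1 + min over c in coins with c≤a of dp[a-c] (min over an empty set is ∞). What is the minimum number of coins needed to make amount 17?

 a  0  1  2  3  4  5  6  7  8  9 10 11 12 13 14 15 16 17
dp  0  -  -  1  -  -  1  -  -  2  -  1  2  -  2  3  -  2
(- denotes ∞ / unreachable)

2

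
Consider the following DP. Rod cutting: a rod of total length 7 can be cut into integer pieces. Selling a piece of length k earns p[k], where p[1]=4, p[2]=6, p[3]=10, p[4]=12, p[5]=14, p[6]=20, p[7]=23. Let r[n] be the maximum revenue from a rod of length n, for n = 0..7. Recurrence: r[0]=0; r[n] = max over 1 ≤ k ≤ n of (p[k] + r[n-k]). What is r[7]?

28

   n    0    1    2    3    4    5    6    7
r[n]    0    4    8   12   16   20   24   28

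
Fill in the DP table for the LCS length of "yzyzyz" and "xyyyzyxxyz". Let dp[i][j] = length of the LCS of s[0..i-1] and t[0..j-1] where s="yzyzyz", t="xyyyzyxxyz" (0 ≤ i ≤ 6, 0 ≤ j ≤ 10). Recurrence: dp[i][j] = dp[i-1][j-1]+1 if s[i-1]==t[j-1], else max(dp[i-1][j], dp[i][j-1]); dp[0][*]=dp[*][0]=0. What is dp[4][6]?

3

   ''  x  y  y  y  z  y  x  x  y  z
''  0  0  0  0  0  0  0  0  0  0  0
 y  0  0  1  1  1  1  1  1  1  1  1
 z  0  0  1  1  1  2  2  2  2  2  2
 y  0  0  1  2  2  2  3  3  3  3  3
 z  0  0  1  2  2  3  3  3  3  3  4
 y  0  0  1  2  3  3  4  4  4  4  4
 z  0  0  1  2  3  4  4  4  4  4  5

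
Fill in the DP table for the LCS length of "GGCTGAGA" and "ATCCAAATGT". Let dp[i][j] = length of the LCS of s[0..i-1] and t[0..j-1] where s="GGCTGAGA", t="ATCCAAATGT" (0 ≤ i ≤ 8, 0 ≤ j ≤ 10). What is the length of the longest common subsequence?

3

   ''  A  T  C  C  A  A  A  T  G  T
''  0  0  0  0  0  0  0  0  0  0  0
 G  0  0  0  0  0  0  0  0  0  1  1
 G  0  0  0  0  0  0  0  0  0  1  1
 C  0  0  0  1  1  1  1  1  1  1  1
 T  0  0  1  1  1  1  1  1  2  2  2
 G  0  0  1  1  1  1  1  1  2  3  3
 A  0  1  1  1  1  2  2  2  2  3  3
 G  0  1  1  1  1  2  2  2  2  3  3
 A  0  1  1  1  1  2  3  3  3  3  3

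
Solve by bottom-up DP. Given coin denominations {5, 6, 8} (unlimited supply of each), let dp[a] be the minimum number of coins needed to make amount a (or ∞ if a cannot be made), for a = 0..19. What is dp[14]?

 a  0  1  2  3  4  5  6  7  8  9 10 11 12 13 14 15 16 17 18 19
dp  0  -  -  -  -  1  1  -  1  -  2  2  2  2  2  3  2  3  3  3
(- denotes ∞ / unreachable)

2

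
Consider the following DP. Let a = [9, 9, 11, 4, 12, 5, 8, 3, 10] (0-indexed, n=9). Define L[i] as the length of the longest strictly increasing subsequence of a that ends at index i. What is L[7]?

   i    0    1    2    3    4    5    6    7    8
a[i]    9    9   11    4   12    5    8    3   10
L[i]    1    1    2    1    3    2    3    1    4

1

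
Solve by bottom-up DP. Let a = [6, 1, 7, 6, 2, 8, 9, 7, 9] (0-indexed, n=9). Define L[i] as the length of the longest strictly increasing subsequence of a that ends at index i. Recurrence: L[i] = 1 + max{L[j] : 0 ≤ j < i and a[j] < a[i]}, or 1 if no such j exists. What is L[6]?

   i    0    1    2    3    4    5    6    7    8
a[i]    6    1    7    6    2    8    9    7    9
L[i]    1    1    2    2    2    3    4    3    4

4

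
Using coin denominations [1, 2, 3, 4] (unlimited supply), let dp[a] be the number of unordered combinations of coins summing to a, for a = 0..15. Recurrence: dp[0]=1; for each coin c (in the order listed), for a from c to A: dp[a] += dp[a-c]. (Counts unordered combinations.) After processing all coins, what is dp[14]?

after  coin     0     1     2     3     4     5     6     7     8     9    10    11    12    13    14    15
          1     1     1     1     1     1     1     1     1     1     1     1     1     1     1     1     1
          2     1     1     2     2     3     3     4     4     5     5     6     6     7     7     8     8
          3     1     1     2     3     4     5     7     8    10    12    14    16    19    21    24    27
          4     1     1     2     3     5     6     9    11    15    18    23    27    34    39    47    54

47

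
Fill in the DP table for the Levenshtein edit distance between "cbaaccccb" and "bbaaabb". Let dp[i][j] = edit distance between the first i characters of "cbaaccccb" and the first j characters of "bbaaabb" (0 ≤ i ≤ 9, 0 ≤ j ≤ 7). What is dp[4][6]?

3

   ''  b  b  a  a  a  b  b
''  0  1  2  3  4  5  6  7
 c  1  1  2  3  4  5  6  7
 b  2  1  1  2  3  4  5  6
 a  3  2  2  1  2  3  4  5
 a  4  3  3  2  1  2  3  4
 c  5  4  4  3  2  2  3  4
 c  6  5  5  4  3  3  3  4
 c  7  6  6  5  4  4  4  4
 c  8  7  7  6  5  5  5  5
 b  9  8  7  7  6  6  5  5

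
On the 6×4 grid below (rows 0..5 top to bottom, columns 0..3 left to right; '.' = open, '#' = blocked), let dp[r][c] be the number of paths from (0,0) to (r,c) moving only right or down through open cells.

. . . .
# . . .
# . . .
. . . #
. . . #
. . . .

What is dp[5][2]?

6

r\c   0   1   2   3
  0   1   1   1   1
  1   0   1   2   3
  2   0   1   3   6
  3   0   1   4   0
  4   0   1   5   0
  5   0   1   6   6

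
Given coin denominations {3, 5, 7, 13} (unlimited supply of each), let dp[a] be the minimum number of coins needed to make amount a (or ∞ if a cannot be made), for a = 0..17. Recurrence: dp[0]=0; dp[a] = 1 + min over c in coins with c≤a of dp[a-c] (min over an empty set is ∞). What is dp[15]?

3

 a  0  1  2  3  4  5  6  7  8  9 10 11 12 13 14 15 16 17
dp  0  -  -  1  -  1  2  1  2  3  2  3  2  1  2  3  2  3
(- denotes ∞ / unreachable)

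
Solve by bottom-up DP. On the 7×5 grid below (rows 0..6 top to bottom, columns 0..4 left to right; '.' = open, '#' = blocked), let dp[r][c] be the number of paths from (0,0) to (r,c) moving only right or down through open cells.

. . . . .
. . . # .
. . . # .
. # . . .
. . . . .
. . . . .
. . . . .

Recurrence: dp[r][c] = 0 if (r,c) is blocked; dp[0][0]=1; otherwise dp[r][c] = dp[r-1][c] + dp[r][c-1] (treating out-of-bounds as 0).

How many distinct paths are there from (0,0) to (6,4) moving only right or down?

76

r\c   0   1   2   3   4
  0   1   1   1   1   1
  1   1   2   3   0   1
  2   1   3   6   0   1
  3   1   0   6   6   7
  4   1   1   7  13  20
  5   1   2   9  22  42
  6   1   3  12  34  76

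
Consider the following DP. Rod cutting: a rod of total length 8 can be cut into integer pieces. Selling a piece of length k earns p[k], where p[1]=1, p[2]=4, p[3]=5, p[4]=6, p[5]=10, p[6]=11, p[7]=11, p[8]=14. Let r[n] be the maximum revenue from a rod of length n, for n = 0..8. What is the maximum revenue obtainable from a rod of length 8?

   n    0    1    2    3    4    5    6    7    8
r[n]    0    1    4    5    8   10   12   14   16

16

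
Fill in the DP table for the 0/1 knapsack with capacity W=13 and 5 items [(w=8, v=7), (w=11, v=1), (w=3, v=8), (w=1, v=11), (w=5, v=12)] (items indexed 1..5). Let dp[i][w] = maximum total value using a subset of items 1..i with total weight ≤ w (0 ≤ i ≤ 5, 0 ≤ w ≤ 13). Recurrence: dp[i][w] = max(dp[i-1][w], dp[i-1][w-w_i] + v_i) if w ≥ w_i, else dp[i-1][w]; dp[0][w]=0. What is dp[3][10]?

8

i\w   0   1   2   3   4   5   6   7   8   9  10  11  12  13
  0   0   0   0   0   0   0   0   0   0   0   0   0   0   0
  1   0   0   0   0   0   0   0   0   7   7   7   7   7   7
  2   0   0   0   0   0   0   0   0   7   7   7   7   7   7
  3   0   0   0   8   8   8   8   8   8   8   8  15  15  15
  4   0  11  11  11  19  19  19  19  19  19  19  19  26  26
  5   0  11  11  11  19  19  23  23  23  31  31  31  31  31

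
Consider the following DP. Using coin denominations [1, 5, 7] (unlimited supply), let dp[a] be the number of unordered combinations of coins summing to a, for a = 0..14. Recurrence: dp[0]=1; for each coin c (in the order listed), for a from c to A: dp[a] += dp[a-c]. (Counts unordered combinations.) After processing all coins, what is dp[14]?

6

after  coin     0     1     2     3     4     5     6     7     8     9    10    11    12    13    14
          1     1     1     1     1     1     1     1     1     1     1     1     1     1     1     1
          5     1     1     1     1     1     2     2     2     2     2     3     3     3     3     3
          7     1     1     1     1     1     2     2     3     3     3     4     4     5     5     6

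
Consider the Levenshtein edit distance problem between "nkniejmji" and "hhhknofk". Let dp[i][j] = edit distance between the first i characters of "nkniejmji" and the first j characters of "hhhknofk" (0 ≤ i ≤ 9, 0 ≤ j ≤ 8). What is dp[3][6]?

   ''  h  h  h  k  n  o  f  k
''  0  1  2  3  4  5  6  7  8
 n  1  1  2  3  4  4  5  6  7
 k  2  2  2  3  3  4  5  6  6
 n  3  3  3  3  4  3  4  5  6
 i  4  4  4  4  4  4  4  5  6
 e  5  5  5  5  5  5  5  5  6
 j  6  6  6  6  6  6  6  6  6
 m  7  7  7  7  7  7  7  7  7
 j  8  8  8  8  8  8  8  8  8
 i  9  9  9  9  9  9  9  9  9

4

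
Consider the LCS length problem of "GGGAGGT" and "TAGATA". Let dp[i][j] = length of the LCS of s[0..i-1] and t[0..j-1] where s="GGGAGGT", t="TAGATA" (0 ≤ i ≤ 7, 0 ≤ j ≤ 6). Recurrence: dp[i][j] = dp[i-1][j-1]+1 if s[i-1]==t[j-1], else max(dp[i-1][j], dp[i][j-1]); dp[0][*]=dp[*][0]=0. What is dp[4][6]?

2

   ''  T  A  G  A  T  A
''  0  0  0  0  0  0  0
 G  0  0  0  1  1  1  1
 G  0  0  0  1  1  1  1
 G  0  0  0  1  1  1  1
 A  0  0  1  1  2  2  2
 G  0  0  1  2  2  2  2
 G  0  0  1  2  2  2  2
 T  0  1  1  2  2  3  3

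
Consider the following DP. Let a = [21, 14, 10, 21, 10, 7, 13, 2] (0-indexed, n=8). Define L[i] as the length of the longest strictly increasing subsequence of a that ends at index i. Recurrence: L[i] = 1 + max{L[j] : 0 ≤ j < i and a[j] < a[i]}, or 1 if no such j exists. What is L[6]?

2

   i    0    1    2    3    4    5    6    7
a[i]   21   14   10   21   10    7   13    2
L[i]    1    1    1    2    1    1    2    1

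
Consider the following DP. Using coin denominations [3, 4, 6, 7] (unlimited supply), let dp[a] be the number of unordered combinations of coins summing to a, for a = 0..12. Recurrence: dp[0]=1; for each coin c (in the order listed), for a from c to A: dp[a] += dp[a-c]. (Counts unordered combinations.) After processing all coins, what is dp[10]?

3

after  coin     0     1     2     3     4     5     6     7     8     9    10    11    12
          3     1     0     0     1     0     0     1     0     0     1     0     0     1
          4     1     0     0     1     1     0     1     1     1     1     1     1     2
          6     1     0     0     1     1     0     2     1     1     2     2     1     4
          7     1     0     0     1     1     0     2     2     1     2     3     2     4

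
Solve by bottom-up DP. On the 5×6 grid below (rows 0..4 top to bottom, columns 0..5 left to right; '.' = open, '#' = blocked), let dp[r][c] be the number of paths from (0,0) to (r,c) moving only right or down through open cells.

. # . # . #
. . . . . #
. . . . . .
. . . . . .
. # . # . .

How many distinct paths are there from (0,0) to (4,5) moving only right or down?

35

r\c   0   1   2   3   4   5
  0   1   0   0   0   0   0
  1   1   1   1   1   1   0
  2   1   2   3   4   5   5
  3   1   3   6  10  15  20
  4   1   0   6   0  15  35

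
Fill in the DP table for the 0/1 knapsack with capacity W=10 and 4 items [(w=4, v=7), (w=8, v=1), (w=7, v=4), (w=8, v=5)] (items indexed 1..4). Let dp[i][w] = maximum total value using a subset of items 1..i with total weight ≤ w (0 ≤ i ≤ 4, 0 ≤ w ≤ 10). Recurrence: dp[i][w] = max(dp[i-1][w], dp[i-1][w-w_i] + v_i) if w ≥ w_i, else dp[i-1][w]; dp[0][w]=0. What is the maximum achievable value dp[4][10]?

7

i\w   0   1   2   3   4   5   6   7   8   9  10
  0   0   0   0   0   0   0   0   0   0   0   0
  1   0   0   0   0   7   7   7   7   7   7   7
  2   0   0   0   0   7   7   7   7   7   7   7
  3   0   0   0   0   7   7   7   7   7   7   7
  4   0   0   0   0   7   7   7   7   7   7   7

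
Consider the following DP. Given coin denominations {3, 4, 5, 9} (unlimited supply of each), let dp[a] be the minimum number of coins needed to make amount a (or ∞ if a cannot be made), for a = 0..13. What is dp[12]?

2

 a  0  1  2  3  4  5  6  7  8  9 10 11 12 13
dp  0  -  -  1  1  1  2  2  2  1  2  3  2  2
(- denotes ∞ / unreachable)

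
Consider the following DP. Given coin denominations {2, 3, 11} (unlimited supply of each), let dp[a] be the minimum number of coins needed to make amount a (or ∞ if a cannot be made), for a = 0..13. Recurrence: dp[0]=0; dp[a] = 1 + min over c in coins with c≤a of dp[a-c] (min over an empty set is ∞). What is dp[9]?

3

 a  0  1  2  3  4  5  6  7  8  9 10 11 12 13
dp  0  -  1  1  2  2  2  3  3  3  4  1  4  2
(- denotes ∞ / unreachable)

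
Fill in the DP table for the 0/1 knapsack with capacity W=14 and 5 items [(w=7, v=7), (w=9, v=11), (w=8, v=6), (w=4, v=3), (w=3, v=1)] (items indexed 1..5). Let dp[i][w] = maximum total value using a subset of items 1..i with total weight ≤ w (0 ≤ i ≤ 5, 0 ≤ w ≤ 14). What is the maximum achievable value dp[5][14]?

14

i\w   0   1   2   3   4   5   6   7   8   9  10  11  12  13  14
  0   0   0   0   0   0   0   0   0   0   0   0   0   0   0   0
  1   0   0   0   0   0   0   0   7   7   7   7   7   7   7   7
  2   0   0   0   0   0   0   0   7   7  11  11  11  11  11  11
  3   0   0   0   0   0   0   0   7   7  11  11  11  11  11  11
  4   0   0   0   0   3   3   3   7   7  11  11  11  11  14  14
  5   0   0   0   1   3   3   3   7   7  11  11  11  12  14  14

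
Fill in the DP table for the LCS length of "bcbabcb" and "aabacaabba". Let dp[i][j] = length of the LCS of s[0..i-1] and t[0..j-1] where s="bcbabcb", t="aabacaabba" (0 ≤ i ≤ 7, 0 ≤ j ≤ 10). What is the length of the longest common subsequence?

   ''  a  a  b  a  c  a  a  b  b  a
''  0  0  0  0  0  0  0  0  0  0  0
 b  0  0  0  1  1  1  1  1  1  1  1
 c  0  0  0  1  1  2  2  2  2  2  2
 b  0  0  0  1  1  2  2  2  3  3  3
 a  0  1  1  1  2  2  3  3  3  3  4
 b  0  1  1  2  2  2  3  3  4  4  4
 c  0  1  1  2  2  3  3  3  4  4  4
 b  0  1  1  2  2  3  3  3  4  5  5

5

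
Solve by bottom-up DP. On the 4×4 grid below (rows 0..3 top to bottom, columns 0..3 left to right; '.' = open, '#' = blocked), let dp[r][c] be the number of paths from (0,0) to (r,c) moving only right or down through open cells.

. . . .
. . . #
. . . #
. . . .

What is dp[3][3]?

10

r\c   0   1   2   3
  0   1   1   1   1
  1   1   2   3   0
  2   1   3   6   0
  3   1   4  10  10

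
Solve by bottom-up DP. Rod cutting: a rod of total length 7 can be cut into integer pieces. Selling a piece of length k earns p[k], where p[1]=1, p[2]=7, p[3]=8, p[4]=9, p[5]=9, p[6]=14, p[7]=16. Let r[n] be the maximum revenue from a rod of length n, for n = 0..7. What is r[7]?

22

   n    0    1    2    3    4    5    6    7
r[n]    0    1    7    8   14   15   21   22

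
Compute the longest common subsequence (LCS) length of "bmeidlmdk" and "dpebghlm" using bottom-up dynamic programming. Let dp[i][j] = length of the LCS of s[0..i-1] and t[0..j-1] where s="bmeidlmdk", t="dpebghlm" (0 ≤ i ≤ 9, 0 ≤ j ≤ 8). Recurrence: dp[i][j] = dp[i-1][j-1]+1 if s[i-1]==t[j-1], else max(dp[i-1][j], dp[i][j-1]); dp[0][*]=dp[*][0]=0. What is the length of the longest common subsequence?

3

   ''  d  p  e  b  g  h  l  m
''  0  0  0  0  0  0  0  0  0
 b  0  0  0  0  1  1  1  1  1
 m  0  0  0  0  1  1  1  1  2
 e  0  0  0  1  1  1  1  1  2
 i  0  0  0  1  1  1  1  1  2
 d  0  1  1  1  1  1  1  1  2
 l  0  1  1  1  1  1  1  2  2
 m  0  1  1  1  1  1  1  2  3
 d  0  1  1  1  1  1  1  2  3
 k  0  1  1  1  1  1  1  2  3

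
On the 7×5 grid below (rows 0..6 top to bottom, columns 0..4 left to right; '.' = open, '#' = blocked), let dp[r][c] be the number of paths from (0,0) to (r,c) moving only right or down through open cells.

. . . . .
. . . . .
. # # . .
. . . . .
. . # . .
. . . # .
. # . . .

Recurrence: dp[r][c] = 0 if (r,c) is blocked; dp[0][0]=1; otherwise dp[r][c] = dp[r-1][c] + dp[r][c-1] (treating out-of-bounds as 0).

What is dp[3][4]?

r\c   0   1   2   3   4
  0   1   1   1   1   1
  1   1   2   3   4   5
  2   1   0   0   4   9
  3   1   1   1   5  14
  4   1   2   0   5  19
  5   1   3   3   0  19
  6   1   0   3   3  22

14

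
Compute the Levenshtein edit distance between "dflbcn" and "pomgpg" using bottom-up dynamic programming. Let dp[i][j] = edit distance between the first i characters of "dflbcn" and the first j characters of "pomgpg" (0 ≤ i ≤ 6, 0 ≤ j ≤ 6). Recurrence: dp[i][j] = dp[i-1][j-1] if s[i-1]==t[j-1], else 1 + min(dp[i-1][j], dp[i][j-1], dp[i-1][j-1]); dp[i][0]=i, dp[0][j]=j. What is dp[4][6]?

   ''  p  o  m  g  p  g
''  0  1  2  3  4  5  6
 d  1  1  2  3  4  5  6
 f  2  2  2  3  4  5  6
 l  3  3  3  3  4  5  6
 b  4  4  4  4  4  5  6
 c  5  5  5  5  5  5  6
 n  6  6  6  6  6  6  6

6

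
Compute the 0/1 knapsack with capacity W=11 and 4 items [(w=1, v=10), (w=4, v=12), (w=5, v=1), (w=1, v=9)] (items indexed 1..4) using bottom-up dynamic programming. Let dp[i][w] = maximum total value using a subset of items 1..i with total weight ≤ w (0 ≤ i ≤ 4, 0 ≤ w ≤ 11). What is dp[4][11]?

32

i\w   0   1   2   3   4   5   6   7   8   9  10  11
  0   0   0   0   0   0   0   0   0   0   0   0   0
  1   0  10  10  10  10  10  10  10  10  10  10  10
  2   0  10  10  10  12  22  22  22  22  22  22  22
  3   0  10  10  10  12  22  22  22  22  22  23  23
  4   0  10  19  19  19  22  31  31  31  31  31  32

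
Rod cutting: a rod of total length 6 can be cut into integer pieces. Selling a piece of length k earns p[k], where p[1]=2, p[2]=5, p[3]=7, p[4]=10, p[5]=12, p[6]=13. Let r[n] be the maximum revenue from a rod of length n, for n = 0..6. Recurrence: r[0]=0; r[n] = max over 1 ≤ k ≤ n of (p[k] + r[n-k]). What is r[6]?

   n    0    1    2    3    4    5    6
r[n]    0    2    5    7   10   12   15

15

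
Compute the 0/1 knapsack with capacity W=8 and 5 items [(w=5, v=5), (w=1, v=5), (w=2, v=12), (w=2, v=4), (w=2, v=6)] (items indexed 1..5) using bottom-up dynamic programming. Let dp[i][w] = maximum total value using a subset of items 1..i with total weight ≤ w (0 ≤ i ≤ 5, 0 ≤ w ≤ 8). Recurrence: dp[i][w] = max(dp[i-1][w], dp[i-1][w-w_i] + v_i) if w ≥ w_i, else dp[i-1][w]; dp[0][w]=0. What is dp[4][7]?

21

i\w   0   1   2   3   4   5   6   7   8
  0   0   0   0   0   0   0   0   0   0
  1   0   0   0   0   0   5   5   5   5
  2   0   5   5   5   5   5  10  10  10
  3   0   5  12  17  17  17  17  17  22
  4   0   5  12  17  17  21  21  21  22
  5   0   5  12  17  18  23  23  27  27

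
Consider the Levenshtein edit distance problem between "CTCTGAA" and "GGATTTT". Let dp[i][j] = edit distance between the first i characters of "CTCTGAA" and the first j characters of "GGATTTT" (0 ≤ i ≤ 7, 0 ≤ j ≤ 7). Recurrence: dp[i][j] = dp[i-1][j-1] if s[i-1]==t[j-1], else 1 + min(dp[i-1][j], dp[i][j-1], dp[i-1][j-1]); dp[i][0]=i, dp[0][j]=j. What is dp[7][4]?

5

   ''  G  G  A  T  T  T  T
''  0  1  2  3  4  5  6  7
 C  1  1  2  3  4  5  6  7
 T  2  2  2  3  3  4  5  6
 C  3  3  3  3  4  4  5  6
 T  4  4  4  4  3  4  4  5
 G  5  4  4  5  4  4  5  5
 A  6  5  5  4  5  5  5  6
 A  7  6  6  5  5  6  6  6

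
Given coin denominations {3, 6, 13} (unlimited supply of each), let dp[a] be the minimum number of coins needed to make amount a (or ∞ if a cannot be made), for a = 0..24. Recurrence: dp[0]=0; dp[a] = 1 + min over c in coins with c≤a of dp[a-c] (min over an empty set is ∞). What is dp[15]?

 a  0  1  2  3  4  5  6  7  8  9 10 11 12 13 14 15 16 17 18 19 20 21 22 23 24
dp  0  -  -  1  -  -  1  -  -  2  -  -  2  1  -  3  2  -  3  2  -  4  3  -  4
(- denotes ∞ / unreachable)

3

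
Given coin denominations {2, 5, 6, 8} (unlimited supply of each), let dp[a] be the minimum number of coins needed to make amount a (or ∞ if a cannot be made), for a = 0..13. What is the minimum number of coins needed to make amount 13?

2

 a  0  1  2  3  4  5  6  7  8  9 10 11 12 13
dp  0  -  1  -  2  1  1  2  1  3  2  2  2  2
(- denotes ∞ / unreachable)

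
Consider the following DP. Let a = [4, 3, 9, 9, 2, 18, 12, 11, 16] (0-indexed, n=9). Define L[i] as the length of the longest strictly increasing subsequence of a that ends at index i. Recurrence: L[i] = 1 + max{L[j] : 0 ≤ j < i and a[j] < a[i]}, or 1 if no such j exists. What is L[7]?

3

   i    0    1    2    3    4    5    6    7    8
a[i]    4    3    9    9    2   18   12   11   16
L[i]    1    1    2    2    1    3    3    3    4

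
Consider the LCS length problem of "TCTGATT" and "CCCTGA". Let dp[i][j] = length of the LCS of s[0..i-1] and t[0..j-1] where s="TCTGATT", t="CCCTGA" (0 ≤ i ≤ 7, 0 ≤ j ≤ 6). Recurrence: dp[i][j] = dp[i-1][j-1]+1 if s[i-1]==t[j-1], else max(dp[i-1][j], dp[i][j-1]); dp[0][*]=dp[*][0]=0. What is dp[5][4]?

2

   ''  C  C  C  T  G  A
''  0  0  0  0  0  0  0
 T  0  0  0  0  1  1  1
 C  0  1  1  1  1  1  1
 T  0  1  1  1  2  2  2
 G  0  1  1  1  2  3  3
 A  0  1  1  1  2  3  4
 T  0  1  1  1  2  3  4
 T  0  1  1  1  2  3  4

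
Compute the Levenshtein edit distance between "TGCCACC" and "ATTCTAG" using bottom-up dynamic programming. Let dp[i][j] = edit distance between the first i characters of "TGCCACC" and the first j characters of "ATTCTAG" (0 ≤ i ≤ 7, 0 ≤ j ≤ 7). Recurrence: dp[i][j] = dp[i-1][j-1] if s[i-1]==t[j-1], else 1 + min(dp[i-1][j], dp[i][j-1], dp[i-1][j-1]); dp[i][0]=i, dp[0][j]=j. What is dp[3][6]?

   ''  A  T  T  C  T  A  G
''  0  1  2  3  4  5  6  7
 T  1  1  1  2  3  4  5  6
 G  2  2  2  2  3  4  5  5
 C  3  3  3  3  2  3  4  5
 C  4  4  4  4  3  3  4  5
 A  5  4  5  5  4  4  3  4
 C  6  5  5  6  5  5  4  4
 C  7  6  6  6  6  6  5  5

4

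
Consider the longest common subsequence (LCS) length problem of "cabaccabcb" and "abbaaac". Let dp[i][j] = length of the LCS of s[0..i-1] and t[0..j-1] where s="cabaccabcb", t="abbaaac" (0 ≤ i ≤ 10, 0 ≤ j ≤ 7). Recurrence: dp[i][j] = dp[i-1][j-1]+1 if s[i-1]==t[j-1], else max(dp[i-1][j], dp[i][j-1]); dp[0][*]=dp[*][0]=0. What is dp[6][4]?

3

   ''  a  b  b  a  a  a  c
''  0  0  0  0  0  0  0  0
 c  0  0  0  0  0  0  0  1
 a  0  1  1  1  1  1  1  1
 b  0  1  2  2  2  2  2  2
 a  0  1  2  2  3  3  3  3
 c  0  1  2  2  3  3  3  4
 c  0  1  2  2  3  3  3  4
 a  0  1  2  2  3  4  4  4
 b  0  1  2  3  3  4  4  4
 c  0  1  2  3  3  4  4  5
 b  0  1  2  3  3  4  4  5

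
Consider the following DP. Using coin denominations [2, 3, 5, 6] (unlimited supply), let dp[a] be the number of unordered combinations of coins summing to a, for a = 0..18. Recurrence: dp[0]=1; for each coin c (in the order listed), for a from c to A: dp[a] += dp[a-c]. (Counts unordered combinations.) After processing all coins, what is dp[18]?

after  coin     0     1     2     3     4     5     6     7     8     9    10    11    12    13    14    15    16    17    18
          2     1     0     1     0     1     0     1     0     1     0     1     0     1     0     1     0     1     0     1
          3     1     0     1     1     1     1     2     1     2     2     2     2     3     2     3     3     3     3     4
          5     1     0     1     1     1     2     2     2     3     3     4     4     5     5     6     7     7     8     9
          6     1     0     1     1     1     2     3     2     4     4     5     6     8     7    10    11    12    14    17

17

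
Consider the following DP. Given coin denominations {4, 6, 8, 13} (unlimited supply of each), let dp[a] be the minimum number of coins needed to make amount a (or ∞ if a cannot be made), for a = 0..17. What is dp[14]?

 a  0  1  2  3  4  5  6  7  8  9 10 11 12 13 14 15 16 17
dp  0  -  -  -  1  -  1  -  1  -  2  -  2  1  2  -  2  2
(- denotes ∞ / unreachable)

2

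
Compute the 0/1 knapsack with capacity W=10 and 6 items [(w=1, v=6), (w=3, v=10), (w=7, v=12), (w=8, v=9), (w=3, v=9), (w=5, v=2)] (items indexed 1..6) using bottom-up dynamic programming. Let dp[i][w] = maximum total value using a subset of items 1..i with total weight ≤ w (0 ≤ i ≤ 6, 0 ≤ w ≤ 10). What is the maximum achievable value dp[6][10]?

25

i\w   0   1   2   3   4   5   6   7   8   9  10
  0   0   0   0   0   0   0   0   0   0   0   0
  1   0   6   6   6   6   6   6   6   6   6   6
  2   0   6   6  10  16  16  16  16  16  16  16
  3   0   6   6  10  16  16  16  16  18  18  22
  4   0   6   6  10  16  16  16  16  18  18  22
  5   0   6   6  10  16  16  19  25  25  25  25
  6   0   6   6  10  16  16  19  25  25  25  25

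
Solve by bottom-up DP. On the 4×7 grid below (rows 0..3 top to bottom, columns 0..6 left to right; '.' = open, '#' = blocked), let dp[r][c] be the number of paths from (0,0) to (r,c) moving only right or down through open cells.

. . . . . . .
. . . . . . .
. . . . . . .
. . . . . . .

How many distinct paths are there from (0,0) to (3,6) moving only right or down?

84

r\c   0   1   2   3   4   5   6
  0   1   1   1   1   1   1   1
  1   1   2   3   4   5   6   7
  2   1   3   6  10  15  21  28
  3   1   4  10  20  35  56  84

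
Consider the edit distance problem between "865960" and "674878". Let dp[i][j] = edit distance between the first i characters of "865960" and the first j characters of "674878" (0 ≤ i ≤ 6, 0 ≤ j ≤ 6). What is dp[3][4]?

   ''  6  7  4  8  7  8
''  0  1  2  3  4  5  6
 8  1  1  2  3  3  4  5
 6  2  1  2  3  4  4  5
 5  3  2  2  3  4  5  5
 9  4  3  3  3  4  5  6
 6  5  4  4  4  4  5  6
 0  6  5  5  5  5  5  6

4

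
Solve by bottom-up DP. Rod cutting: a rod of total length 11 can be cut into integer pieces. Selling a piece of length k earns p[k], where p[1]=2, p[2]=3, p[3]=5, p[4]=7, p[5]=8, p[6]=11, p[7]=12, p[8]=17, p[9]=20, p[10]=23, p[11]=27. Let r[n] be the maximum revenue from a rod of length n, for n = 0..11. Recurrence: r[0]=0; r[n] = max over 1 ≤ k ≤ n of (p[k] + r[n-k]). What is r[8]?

17

   n    0    1    2    3    4    5    6    7    8    9   10   11
r[n]    0    2    4    6    8   10   12   14   17   20   23   27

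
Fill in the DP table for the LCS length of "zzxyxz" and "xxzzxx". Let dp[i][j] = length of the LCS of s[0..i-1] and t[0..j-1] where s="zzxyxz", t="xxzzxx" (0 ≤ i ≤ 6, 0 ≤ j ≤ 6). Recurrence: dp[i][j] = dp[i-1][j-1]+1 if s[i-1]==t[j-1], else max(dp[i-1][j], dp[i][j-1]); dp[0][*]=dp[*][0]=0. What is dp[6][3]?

3

   ''  x  x  z  z  x  x
''  0  0  0  0  0  0  0
 z  0  0  0  1  1  1  1
 z  0  0  0  1  2  2  2
 x  0  1  1  1  2  3  3
 y  0  1  1  1  2  3  3
 x  0  1  2  2  2  3  4
 z  0  1  2  3  3  3  4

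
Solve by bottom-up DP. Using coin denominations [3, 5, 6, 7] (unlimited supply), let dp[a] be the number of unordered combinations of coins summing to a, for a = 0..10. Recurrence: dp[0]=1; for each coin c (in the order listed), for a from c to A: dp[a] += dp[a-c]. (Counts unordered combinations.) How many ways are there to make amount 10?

after  coin     0     1     2     3     4     5     6     7     8     9    10
          3     1     0     0     1     0     0     1     0     0     1     0
          5     1     0     0     1     0     1     1     0     1     1     1
          6     1     0     0     1     0     1     2     0     1     2     1
          7     1     0     0     1     0     1     2     1     1     2     2

2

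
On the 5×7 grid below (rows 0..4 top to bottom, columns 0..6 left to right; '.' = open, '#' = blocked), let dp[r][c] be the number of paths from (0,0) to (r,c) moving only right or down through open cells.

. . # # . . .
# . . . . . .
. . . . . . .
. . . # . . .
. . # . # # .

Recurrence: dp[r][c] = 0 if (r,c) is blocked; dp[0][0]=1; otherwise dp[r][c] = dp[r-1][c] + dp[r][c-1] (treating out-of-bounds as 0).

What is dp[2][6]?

r\c   0   1   2   3   4   5   6
  0   1   1   0   0   0   0   0
  1   0   1   1   1   1   1   1
  2   0   1   2   3   4   5   6
  3   0   1   3   0   4   9  15
  4   0   1   0   0   0   0  15

6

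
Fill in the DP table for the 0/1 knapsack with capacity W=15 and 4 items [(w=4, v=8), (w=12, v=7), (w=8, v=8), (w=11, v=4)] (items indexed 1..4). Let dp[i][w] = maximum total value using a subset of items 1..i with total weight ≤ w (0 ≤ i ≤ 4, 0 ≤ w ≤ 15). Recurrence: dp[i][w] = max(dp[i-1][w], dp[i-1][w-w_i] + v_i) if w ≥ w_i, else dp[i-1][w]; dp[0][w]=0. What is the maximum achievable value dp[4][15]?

16

i\w   0   1   2   3   4   5   6   7   8   9  10  11  12  13  14  15
  0   0   0   0   0   0   0   0   0   0   0   0   0   0   0   0   0
  1   0   0   0   0   8   8   8   8   8   8   8   8   8   8   8   8
  2   0   0   0   0   8   8   8   8   8   8   8   8   8   8   8   8
  3   0   0   0   0   8   8   8   8   8   8   8   8  16  16  16  16
  4   0   0   0   0   8   8   8   8   8   8   8   8  16  16  16  16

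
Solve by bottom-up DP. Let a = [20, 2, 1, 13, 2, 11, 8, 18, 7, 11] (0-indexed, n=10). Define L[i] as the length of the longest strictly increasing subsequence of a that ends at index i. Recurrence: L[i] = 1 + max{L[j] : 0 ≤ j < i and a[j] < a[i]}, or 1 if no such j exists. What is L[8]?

3

   i    0    1    2    3    4    5    6    7    8    9
a[i]   20    2    1   13    2   11    8   18    7   11
L[i]    1    1    1    2    2    3    3    4    3    4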